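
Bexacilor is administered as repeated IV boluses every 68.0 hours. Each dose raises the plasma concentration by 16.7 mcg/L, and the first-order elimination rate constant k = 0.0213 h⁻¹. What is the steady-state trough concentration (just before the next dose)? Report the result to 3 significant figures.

5.13 mcg/L

Fraction remaining after one interval: e^(−kτ) = e^(−0.02130 × 68.0) = 0.2349
R = 1 / (1 − 0.2349) = 1.307
Css,max = 16.7 × 1.307 = 21.83 mcg/L
Css,min = Css,max × e^(−kτ) = 21.83 × 0.2349 ≈ 5.13 mcg/L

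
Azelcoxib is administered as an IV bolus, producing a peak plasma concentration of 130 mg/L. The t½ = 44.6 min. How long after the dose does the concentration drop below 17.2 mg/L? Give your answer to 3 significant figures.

k = ln 2 / 44.6 = 0.01554 min⁻¹
C(t) = C₀ e^(−kt)  ⇒  t = ln(C₀/C) / k
t = ln(130/17.2) / 0.01554 = 2.023 / 0.01554 ≈ 130 minutes

130 minutes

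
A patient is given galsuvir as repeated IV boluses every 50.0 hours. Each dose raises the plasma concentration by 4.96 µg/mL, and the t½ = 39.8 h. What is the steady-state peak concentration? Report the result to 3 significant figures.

8.53 µg/mL

k = ln 2 / 39.8 = 0.01742 h⁻¹
Fraction remaining after one interval: e^(−kτ) = e^(−0.01742 × 50.0) = 0.4186
R = 1 / (1 − 0.4186) = 1.720
Css,max = 4.96 × 1.720 ≈ 8.53 µg/mL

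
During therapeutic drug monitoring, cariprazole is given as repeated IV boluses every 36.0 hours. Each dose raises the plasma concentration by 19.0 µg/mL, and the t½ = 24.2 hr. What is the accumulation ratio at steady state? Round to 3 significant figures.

1.55

k = ln 2 / 24.2 = 0.02864 hr⁻¹
Fraction remaining after one interval: e^(−kτ) = e^(−0.02864 × 36.0) = 0.3566
R = 1 / (1 − 0.3566) = 1 / 0.6434 ≈ 1.55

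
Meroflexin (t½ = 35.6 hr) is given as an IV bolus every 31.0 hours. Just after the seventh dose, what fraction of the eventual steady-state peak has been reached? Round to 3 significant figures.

0.985

k = ln 2 / 35.6 = 0.01947 hr⁻¹
f_n = 1 − e^(−nkτ) = 1 − e^(−7 × 0.01947 × 31.0) = 1 − e^(−4.225) = 1 − 0.01462 ≈ 0.985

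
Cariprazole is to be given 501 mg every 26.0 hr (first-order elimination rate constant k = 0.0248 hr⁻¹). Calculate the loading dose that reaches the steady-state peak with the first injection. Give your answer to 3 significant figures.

1050 mg

Accumulation ratio R = 1 / (1 − e^(−kτ)) = 1 / (1 − e^(−0.02480×26.0)) = 1 / (1 − 0.5248) = 2.104
Loading dose = maintenance dose × R = 501 × 2.104 ≈ 1050 mg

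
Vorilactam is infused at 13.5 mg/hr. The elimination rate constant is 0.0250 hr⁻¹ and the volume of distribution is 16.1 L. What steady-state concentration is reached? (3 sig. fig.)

CL = k · V = 0.0250 × 16.1 = 0.4025 L/hr
Css = rate / CL = 13.5 / 0.4025 ≈ 33.5 µg/mL

33.5 µg/mL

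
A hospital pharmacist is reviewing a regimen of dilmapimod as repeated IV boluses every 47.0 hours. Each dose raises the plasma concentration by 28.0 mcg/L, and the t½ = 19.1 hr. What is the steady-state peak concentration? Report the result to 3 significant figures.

34.2 mcg/L

k = ln 2 / 19.1 = 0.03629 hr⁻¹
Fraction remaining after one interval: e^(−kτ) = e^(−0.03629 × 47.0) = 0.1817
R = 1 / (1 − 0.1817) = 1.222
Css,max = 28.0 × 1.222 ≈ 34.2 mcg/L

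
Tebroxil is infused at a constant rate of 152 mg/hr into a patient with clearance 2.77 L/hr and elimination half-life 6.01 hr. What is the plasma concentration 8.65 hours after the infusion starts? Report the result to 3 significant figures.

34.6 mg/L

Css = rate / CL = 152 / 2.77 = 54.87 mg/L
k = ln 2 / 6.01 = 0.1153 hr⁻¹
C(t) = Css (1 − e^(−kt)) = 54.87 × (1 − e^(−0.9976)) = 54.87 × 0.6312 ≈ 34.6 mg/L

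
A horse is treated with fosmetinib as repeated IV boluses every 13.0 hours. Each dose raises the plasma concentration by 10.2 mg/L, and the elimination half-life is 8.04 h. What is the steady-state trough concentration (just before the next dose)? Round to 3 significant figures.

4.93 mg/L

k = ln 2 / 8.04 = 0.08621 h⁻¹
Fraction remaining after one interval: e^(−kτ) = e^(−0.08621 × 13.0) = 0.3260
R = 1 / (1 − 0.3260) = 1.484
Css,max = 10.2 × 1.484 = 15.13 mg/L
Css,min = Css,max × e^(−kτ) = 15.13 × 0.3260 ≈ 4.93 mg/L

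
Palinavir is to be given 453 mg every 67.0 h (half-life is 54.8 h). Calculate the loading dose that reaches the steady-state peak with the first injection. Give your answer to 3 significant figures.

k = ln 2 / 54.8 = 0.01265 h⁻¹
Accumulation ratio R = 1 / (1 − e^(−kτ)) = 1 / (1 − e^(−0.01265×67.0)) = 1 / (1 − 0.4285) = 1.750
Loading dose = maintenance dose × R = 453 × 1.750 ≈ 793 mg

793 mg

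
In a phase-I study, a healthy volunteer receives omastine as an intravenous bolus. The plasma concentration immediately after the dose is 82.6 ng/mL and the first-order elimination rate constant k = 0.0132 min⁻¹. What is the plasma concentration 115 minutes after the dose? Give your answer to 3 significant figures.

C(t) = C₀ e^(−kt) = 82.6 × e^(−0.01320 × 115) = 82.6 × e^(−1.518) = 82.6 × 0.2191 ≈ 18.1 ng/mL

18.1 ng/mL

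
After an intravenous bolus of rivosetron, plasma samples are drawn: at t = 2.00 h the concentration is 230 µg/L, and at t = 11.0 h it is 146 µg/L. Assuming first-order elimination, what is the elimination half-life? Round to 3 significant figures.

k = ln(C₁/C₂) / (t₂ − t₁) = ln(230/146) / (11.0 − 2.00)
  = 0.4545 / 9.000 = 0.05050 h⁻¹
t½ = ln 2 / k = ln 2 / 0.05050 ≈ 13.7 hours

13.7 hours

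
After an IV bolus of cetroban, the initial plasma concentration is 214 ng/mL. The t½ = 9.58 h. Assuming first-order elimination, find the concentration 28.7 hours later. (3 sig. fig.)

k = ln 2 / 9.58 = 0.07235 h⁻¹
C(t) = C₀ e^(−kt) = 214 × e^(−0.07235 × 28.7) = 214 × e^(−2.077) = 214 × 0.1254 ≈ 26.8 ng/mL

26.8 ng/mL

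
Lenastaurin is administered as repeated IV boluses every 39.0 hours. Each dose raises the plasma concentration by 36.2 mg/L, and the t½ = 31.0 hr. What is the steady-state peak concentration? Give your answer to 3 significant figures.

k = ln 2 / 31.0 = 0.02236 hr⁻¹
Fraction remaining after one interval: e^(−kτ) = e^(−0.02236 × 39.0) = 0.4181
R = 1 / (1 − 0.4181) = 1.719
Css,max = 36.2 × 1.719 ≈ 62.2 mg/L

62.2 mg/L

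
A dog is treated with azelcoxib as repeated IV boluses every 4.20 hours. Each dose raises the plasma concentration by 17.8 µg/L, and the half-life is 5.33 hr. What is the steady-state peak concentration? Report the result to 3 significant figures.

42.3 µg/L

k = ln 2 / 5.33 = 0.1300 hr⁻¹
Fraction remaining after one interval: e^(−kτ) = e^(−0.1300 × 4.20) = 0.5791
R = 1 / (1 − 0.5791) = 2.376
Css,max = 17.8 × 2.376 ≈ 42.3 µg/L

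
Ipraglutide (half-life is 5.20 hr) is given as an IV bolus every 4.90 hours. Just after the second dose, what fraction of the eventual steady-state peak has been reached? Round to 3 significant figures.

0.729

k = ln 2 / 5.20 = 0.1333 hr⁻¹
f_n = 1 − e^(−nkτ) = 1 − e^(−2 × 0.1333 × 4.90) = 1 − e^(−1.306) = 1 − 0.2708 ≈ 0.729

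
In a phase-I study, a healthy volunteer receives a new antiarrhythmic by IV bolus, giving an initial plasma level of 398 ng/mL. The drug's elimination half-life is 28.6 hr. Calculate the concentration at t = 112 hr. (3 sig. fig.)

26.4 ng/mL

k = ln 2 / 28.6 = 0.02424 hr⁻¹
C(t) = C₀ e^(−kt) = 398 × e^(−0.02424 × 112) = 398 × e^(−2.714) = 398 × 0.06624 ≈ 26.4 ng/mL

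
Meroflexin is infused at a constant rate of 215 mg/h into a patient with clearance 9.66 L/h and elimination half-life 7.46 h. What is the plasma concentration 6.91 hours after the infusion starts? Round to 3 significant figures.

Css = rate / CL = 215 / 9.66 = 22.26 µg/mL
k = ln 2 / 7.46 = 0.09292 h⁻¹
C(t) = Css (1 − e^(−kt)) = 22.26 × (1 − e^(−0.6420)) = 22.26 × 0.4738 ≈ 10.5 µg/mL

10.5 µg/mL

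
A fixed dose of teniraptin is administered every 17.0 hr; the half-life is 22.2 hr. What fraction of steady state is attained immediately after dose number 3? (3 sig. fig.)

k = ln 2 / 22.2 = 0.03122 hr⁻¹
f_n = 1 − e^(−nkτ) = 1 − e^(−3 × 0.03122 × 17.0) = 1 − e^(−1.592) = 1 − 0.2034 ≈ 0.797

0.797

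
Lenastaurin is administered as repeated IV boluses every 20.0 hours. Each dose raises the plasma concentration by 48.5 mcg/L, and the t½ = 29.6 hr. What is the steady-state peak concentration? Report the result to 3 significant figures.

130 mcg/L

k = ln 2 / 29.6 = 0.02342 hr⁻¹
Fraction remaining after one interval: e^(−kτ) = e^(−0.02342 × 20.0) = 0.6260
R = 1 / (1 − 0.6260) = 2.674
Css,max = 48.5 × 2.674 ≈ 130 mcg/L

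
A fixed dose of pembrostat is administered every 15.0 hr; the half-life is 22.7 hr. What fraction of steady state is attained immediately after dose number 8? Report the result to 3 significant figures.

0.974

k = ln 2 / 22.7 = 0.03054 hr⁻¹
f_n = 1 − e^(−nkτ) = 1 − e^(−8 × 0.03054 × 15.0) = 1 − e^(−3.664) = 1 − 0.02562 ≈ 0.974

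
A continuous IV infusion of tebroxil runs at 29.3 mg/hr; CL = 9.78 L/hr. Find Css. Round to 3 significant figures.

3.00 µg/mL

Css = infusion rate / CL = 29.3 / 9.78 ≈ 3.00 µg/mL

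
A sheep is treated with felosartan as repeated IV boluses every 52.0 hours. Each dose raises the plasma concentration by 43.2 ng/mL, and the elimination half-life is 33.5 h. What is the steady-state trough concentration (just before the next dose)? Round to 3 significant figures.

22.4 ng/mL

k = ln 2 / 33.5 = 0.02069 h⁻¹
Fraction remaining after one interval: e^(−kτ) = e^(−0.02069 × 52.0) = 0.3410
R = 1 / (1 − 0.3410) = 1.517
Css,max = 43.2 × 1.517 = 65.55 ng/mL
Css,min = Css,max × e^(−kτ) = 65.55 × 0.3410 ≈ 22.4 ng/mL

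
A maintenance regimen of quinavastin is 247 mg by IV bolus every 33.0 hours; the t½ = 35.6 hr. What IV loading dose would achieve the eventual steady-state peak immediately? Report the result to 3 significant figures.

k = ln 2 / 35.6 = 0.01947 hr⁻¹
Accumulation ratio R = 1 / (1 − e^(−kτ)) = 1 / (1 − e^(−0.01947×33.0)) = 1 / (1 − 0.5260) = 2.110
Loading dose = maintenance dose × R = 247 × 2.110 ≈ 521 mg

521 mg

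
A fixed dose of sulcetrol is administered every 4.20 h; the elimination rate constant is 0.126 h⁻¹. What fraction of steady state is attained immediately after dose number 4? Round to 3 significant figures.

0.880

f_n = 1 − e^(−nkτ) = 1 − e^(−4 × 0.1260 × 4.20) = 1 − e^(−2.117) = 1 − 0.1204 ≈ 0.880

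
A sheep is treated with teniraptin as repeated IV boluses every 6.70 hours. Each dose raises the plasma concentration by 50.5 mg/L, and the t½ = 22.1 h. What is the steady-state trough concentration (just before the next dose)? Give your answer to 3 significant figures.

k = ln 2 / 22.1 = 0.03136 h⁻¹
Fraction remaining after one interval: e^(−kτ) = e^(−0.03136 × 6.70) = 0.8105
R = 1 / (1 − 0.8105) = 5.276
Css,max = 50.5 × 5.276 = 266.5 mg/L
Css,min = Css,max × e^(−kτ) = 266.5 × 0.8105 ≈ 216 mg/L

216 mg/L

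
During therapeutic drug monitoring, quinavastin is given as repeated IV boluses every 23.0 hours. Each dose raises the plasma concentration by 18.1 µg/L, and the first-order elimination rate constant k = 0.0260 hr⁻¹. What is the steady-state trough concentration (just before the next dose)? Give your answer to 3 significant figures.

Fraction remaining after one interval: e^(−kτ) = e^(−0.02600 × 23.0) = 0.5499
R = 1 / (1 − 0.5499) = 2.222
Css,max = 18.1 × 2.222 = 40.21 µg/L
Css,min = Css,max × e^(−kτ) = 40.21 × 0.5499 ≈ 22.1 µg/L

22.1 µg/L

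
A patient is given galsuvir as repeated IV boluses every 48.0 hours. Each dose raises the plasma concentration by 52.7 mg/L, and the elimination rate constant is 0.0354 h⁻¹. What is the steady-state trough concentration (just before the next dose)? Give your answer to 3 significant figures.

11.8 mg/L

Fraction remaining after one interval: e^(−kτ) = e^(−0.03540 × 48.0) = 0.1828
R = 1 / (1 − 0.1828) = 1.224
Css,max = 52.7 × 1.224 = 64.49 mg/L
Css,min = Css,max × e^(−kτ) = 64.49 × 0.1828 ≈ 11.8 mg/L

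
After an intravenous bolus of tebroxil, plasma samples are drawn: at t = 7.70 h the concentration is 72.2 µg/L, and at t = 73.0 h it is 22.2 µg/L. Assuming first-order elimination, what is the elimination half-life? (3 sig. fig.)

k = ln(C₁/C₂) / (t₂ − t₁) = ln(72.2/22.2) / (73.0 − 7.70)
  = 1.179 / 65.30 = 0.01806 h⁻¹
t½ = ln 2 / k = ln 2 / 0.01806 ≈ 38.4 hours

38.4 hours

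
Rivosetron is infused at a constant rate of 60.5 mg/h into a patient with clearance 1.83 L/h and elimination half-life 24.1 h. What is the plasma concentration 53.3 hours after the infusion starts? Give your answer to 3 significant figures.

Css = rate / CL = 60.5 / 1.83 = 33.06 mg/L
k = ln 2 / 24.1 = 0.02876 h⁻¹
C(t) = Css (1 − e^(−kt)) = 33.06 × (1 − e^(−1.533)) = 33.06 × 0.7841 ≈ 25.9 mg/L

25.9 mg/L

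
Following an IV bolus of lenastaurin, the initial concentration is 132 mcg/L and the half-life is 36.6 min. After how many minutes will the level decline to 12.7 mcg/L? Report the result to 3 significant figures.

k = ln 2 / 36.6 = 0.01894 min⁻¹
C(t) = C₀ e^(−kt)  ⇒  t = ln(C₀/C) / k
t = ln(132/12.7) / 0.01894 = 2.341 / 0.01894 ≈ 124 minutes

124 minutes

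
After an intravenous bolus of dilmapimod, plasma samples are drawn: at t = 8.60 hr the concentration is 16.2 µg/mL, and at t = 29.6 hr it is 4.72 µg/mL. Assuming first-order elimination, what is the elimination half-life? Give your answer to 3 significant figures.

k = ln(C₁/C₂) / (t₂ − t₁) = ln(16.2/4.72) / (29.6 − 8.60)
  = 1.233 / 21.00 = 0.05872 hr⁻¹
t½ = ln 2 / k = ln 2 / 0.05872 ≈ 11.8 hours

11.8 hours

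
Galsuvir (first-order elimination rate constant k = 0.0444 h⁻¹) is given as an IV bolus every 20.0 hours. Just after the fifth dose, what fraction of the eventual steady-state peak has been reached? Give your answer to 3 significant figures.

f_n = 1 − e^(−nkτ) = 1 − e^(−5 × 0.04440 × 20.0) = 1 − e^(−4.440) = 1 − 0.01180 ≈ 0.988

0.988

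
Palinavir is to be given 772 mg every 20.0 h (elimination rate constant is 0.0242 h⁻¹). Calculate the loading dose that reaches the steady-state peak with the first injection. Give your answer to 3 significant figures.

Accumulation ratio R = 1 / (1 − e^(−kτ)) = 1 / (1 − e^(−0.02420×20.0)) = 1 / (1 − 0.6163) = 2.606
Loading dose = maintenance dose × R = 772 × 2.606 ≈ 2010 mg

2010 mg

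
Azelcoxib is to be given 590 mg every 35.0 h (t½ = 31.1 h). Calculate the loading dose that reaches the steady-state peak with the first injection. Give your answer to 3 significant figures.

1090 mg

k = ln 2 / 31.1 = 0.02229 h⁻¹
Accumulation ratio R = 1 / (1 − e^(−kτ)) = 1 / (1 − e^(−0.02229×35.0)) = 1 / (1 − 0.4584) = 1.846
Loading dose = maintenance dose × R = 590 × 1.846 ≈ 1090 mg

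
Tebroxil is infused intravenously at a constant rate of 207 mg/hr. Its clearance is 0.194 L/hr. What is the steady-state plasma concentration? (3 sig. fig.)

1070 mg/L

Css = infusion rate / CL = 207 / 0.194 ≈ 1070 mg/L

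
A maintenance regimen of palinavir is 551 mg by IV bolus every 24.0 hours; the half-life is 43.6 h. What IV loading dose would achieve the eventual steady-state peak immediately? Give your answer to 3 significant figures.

1740 mg

k = ln 2 / 43.6 = 0.01590 h⁻¹
Accumulation ratio R = 1 / (1 − e^(−kτ)) = 1 / (1 − e^(−0.01590×24.0)) = 1 / (1 − 0.6828) = 3.153
Loading dose = maintenance dose × R = 551 × 3.153 ≈ 1740 mg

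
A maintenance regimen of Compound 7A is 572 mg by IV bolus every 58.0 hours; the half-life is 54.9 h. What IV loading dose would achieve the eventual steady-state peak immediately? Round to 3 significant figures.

1100 mg

k = ln 2 / 54.9 = 0.01263 h⁻¹
Accumulation ratio R = 1 / (1 − e^(−kτ)) = 1 / (1 − e^(−0.01263×58.0)) = 1 / (1 − 0.4808) = 1.926
Loading dose = maintenance dose × R = 572 × 1.926 ≈ 1100 mg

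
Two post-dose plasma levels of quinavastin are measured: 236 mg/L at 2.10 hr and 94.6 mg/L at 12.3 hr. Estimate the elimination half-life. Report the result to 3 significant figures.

k = ln(C₁/C₂) / (t₂ − t₁) = ln(236/94.6) / (12.3 − 2.10)
  = 0.9142 / 10.20 = 0.08962 hr⁻¹
t½ = ln 2 / k = ln 2 / 0.08962 ≈ 7.73 hours

7.73 hours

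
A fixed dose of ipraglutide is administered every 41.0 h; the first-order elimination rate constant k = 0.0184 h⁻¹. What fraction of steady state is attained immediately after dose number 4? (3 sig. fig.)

f_n = 1 − e^(−nkτ) = 1 − e^(−4 × 0.01840 × 41.0) = 1 − e^(−3.018) = 1 − 0.04892 ≈ 0.951

0.951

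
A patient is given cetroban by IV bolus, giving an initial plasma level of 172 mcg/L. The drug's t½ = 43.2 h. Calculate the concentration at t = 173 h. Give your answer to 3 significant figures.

k = ln 2 / 43.2 = 0.01605 h⁻¹
C(t) = C₀ e^(−kt) = 172 × e^(−0.01605 × 173) = 172 × e^(−2.776) = 172 × 0.06230 ≈ 10.7 mcg/L

10.7 mcg/L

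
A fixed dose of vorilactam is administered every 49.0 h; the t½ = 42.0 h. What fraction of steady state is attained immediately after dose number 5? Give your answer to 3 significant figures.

k = ln 2 / 42.0 = 0.01650 h⁻¹
f_n = 1 − e^(−nkτ) = 1 − e^(−5 × 0.01650 × 49.0) = 1 − e^(−4.043) = 1 − 0.01754 ≈ 0.982

0.982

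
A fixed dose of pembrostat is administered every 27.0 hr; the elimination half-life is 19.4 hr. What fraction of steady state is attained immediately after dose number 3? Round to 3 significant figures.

0.945

k = ln 2 / 19.4 = 0.03573 hr⁻¹
f_n = 1 − e^(−nkτ) = 1 − e^(−3 × 0.03573 × 27.0) = 1 − e^(−2.894) = 1 − 0.05535 ≈ 0.945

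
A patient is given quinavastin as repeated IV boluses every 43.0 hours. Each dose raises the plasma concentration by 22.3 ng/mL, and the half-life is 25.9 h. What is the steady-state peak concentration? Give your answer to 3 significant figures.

32.6 ng/mL

k = ln 2 / 25.9 = 0.02676 h⁻¹
Fraction remaining after one interval: e^(−kτ) = e^(−0.02676 × 43.0) = 0.3164
R = 1 / (1 − 0.3164) = 1.463
Css,max = 22.3 × 1.463 ≈ 32.6 ng/mL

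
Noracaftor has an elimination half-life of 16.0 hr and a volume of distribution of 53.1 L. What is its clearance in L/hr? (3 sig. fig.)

2.30 L/hr

k = ln 2 / t½ = ln 2 / 16.0 = 0.04332 hr⁻¹
CL = k · V = 0.04332 × 53.1 ≈ 2.30 L/hr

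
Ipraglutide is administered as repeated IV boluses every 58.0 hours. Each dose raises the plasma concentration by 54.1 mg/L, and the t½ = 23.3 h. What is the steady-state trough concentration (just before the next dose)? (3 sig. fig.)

11.7 mg/L

k = ln 2 / 23.3 = 0.02975 h⁻¹
Fraction remaining after one interval: e^(−kτ) = e^(−0.02975 × 58.0) = 0.1781
R = 1 / (1 − 0.1781) = 1.217
Css,max = 54.1 × 1.217 = 65.82 mg/L
Css,min = Css,max × e^(−kτ) = 65.82 × 0.1781 ≈ 11.7 mg/L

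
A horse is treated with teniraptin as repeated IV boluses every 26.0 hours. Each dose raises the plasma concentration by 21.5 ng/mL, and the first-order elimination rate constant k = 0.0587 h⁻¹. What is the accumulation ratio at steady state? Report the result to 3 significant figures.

Fraction remaining after one interval: e^(−kτ) = e^(−0.05870 × 26.0) = 0.2174
R = 1 / (1 − 0.2174) = 1 / 0.7826 ≈ 1.28

1.28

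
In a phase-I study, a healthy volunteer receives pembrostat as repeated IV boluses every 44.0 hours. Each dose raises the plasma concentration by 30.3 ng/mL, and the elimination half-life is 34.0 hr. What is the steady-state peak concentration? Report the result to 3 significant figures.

51.2 ng/mL

k = ln 2 / 34.0 = 0.02039 hr⁻¹
Fraction remaining after one interval: e^(−kτ) = e^(−0.02039 × 44.0) = 0.4078
R = 1 / (1 − 0.4078) = 1.689
Css,max = 30.3 × 1.689 ≈ 51.2 ng/mL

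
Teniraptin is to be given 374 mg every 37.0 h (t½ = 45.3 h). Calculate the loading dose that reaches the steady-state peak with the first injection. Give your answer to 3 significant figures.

865 mg

k = ln 2 / 45.3 = 0.01530 h⁻¹
Accumulation ratio R = 1 / (1 − e^(−kτ)) = 1 / (1 − e^(−0.01530×37.0)) = 1 / (1 − 0.5677) = 2.313
Loading dose = maintenance dose × R = 374 × 2.313 ≈ 865 mg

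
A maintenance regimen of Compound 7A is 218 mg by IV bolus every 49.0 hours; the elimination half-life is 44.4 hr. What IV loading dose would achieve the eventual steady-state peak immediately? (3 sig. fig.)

408 mg

k = ln 2 / 44.4 = 0.01561 hr⁻¹
Accumulation ratio R = 1 / (1 − e^(−kτ)) = 1 / (1 − e^(−0.01561×49.0)) = 1 / (1 − 0.4654) = 1.870
Loading dose = maintenance dose × R = 218 × 1.870 ≈ 408 mg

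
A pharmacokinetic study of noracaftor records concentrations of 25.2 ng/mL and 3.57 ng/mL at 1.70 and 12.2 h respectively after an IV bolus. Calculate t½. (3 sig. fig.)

k = ln(C₁/C₂) / (t₂ − t₁) = ln(25.2/3.57) / (12.2 − 1.70)
  = 1.954 / 10.50 = 0.1861 h⁻¹
t½ = ln 2 / k = ln 2 / 0.1861 ≈ 3.72 hours

3.72 hours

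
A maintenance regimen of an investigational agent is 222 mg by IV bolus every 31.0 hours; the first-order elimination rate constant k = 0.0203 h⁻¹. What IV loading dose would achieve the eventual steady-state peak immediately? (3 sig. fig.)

Accumulation ratio R = 1 / (1 − e^(−kτ)) = 1 / (1 − e^(−0.02030×31.0)) = 1 / (1 − 0.5330) = 2.141
Loading dose = maintenance dose × R = 222 × 2.141 ≈ 475 mg

475 mg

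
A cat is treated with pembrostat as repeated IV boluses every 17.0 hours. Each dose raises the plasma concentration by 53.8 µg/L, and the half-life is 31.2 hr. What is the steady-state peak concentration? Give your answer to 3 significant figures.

171 µg/L

k = ln 2 / 31.2 = 0.02222 hr⁻¹
Fraction remaining after one interval: e^(−kτ) = e^(−0.02222 × 17.0) = 0.6855
R = 1 / (1 − 0.6855) = 3.179
Css,max = 53.8 × 3.179 ≈ 171 µg/L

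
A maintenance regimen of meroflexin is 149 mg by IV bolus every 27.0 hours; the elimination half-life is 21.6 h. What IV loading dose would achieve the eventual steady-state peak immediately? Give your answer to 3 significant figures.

k = ln 2 / 21.6 = 0.03209 h⁻¹
Accumulation ratio R = 1 / (1 − e^(−kτ)) = 1 / (1 − e^(−0.03209×27.0)) = 1 / (1 − 0.4204) = 1.725
Loading dose = maintenance dose × R = 149 × 1.725 ≈ 257 mg

257 mg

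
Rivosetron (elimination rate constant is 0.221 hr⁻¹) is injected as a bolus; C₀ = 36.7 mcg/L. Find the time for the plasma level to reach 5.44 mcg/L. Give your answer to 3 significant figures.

8.64 hours

C(t) = C₀ e^(−kt)  ⇒  t = ln(C₀/C) / k
t = ln(36.7/5.44) / 0.2210 = 1.909 / 0.2210 ≈ 8.64 hours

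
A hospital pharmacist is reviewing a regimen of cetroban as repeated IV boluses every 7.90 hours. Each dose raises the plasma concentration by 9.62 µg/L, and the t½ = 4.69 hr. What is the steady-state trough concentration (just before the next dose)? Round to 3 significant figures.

4.34 µg/L

k = ln 2 / 4.69 = 0.1478 hr⁻¹
Fraction remaining after one interval: e^(−kτ) = e^(−0.1478 × 7.90) = 0.3111
R = 1 / (1 − 0.3111) = 1.452
Css,max = 9.62 × 1.452 = 13.96 µg/L
Css,min = Css,max × e^(−kτ) = 13.96 × 0.3111 ≈ 4.34 µg/L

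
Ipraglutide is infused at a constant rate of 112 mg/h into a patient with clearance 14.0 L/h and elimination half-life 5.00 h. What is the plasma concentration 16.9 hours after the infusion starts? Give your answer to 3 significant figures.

7.23 mg/L

Css = rate / CL = 112 / 14.0 = 8.000 mg/L
k = ln 2 / 5.00 = 0.1386 h⁻¹
C(t) = Css (1 − e^(−kt)) = 8.000 × (1 − e^(−2.343)) = 8.000 × 0.9039 ≈ 7.23 mg/L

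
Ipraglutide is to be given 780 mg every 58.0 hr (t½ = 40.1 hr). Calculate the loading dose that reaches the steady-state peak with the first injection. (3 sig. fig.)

1230 mg

k = ln 2 / 40.1 = 0.01729 hr⁻¹
Accumulation ratio R = 1 / (1 − e^(−kτ)) = 1 / (1 − e^(−0.01729×58.0)) = 1 / (1 − 0.3669) = 1.580
Loading dose = maintenance dose × R = 780 × 1.580 ≈ 1230 mg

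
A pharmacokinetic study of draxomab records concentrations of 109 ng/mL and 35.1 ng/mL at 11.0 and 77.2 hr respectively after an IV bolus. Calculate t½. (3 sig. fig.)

k = ln(C₁/C₂) / (t₂ − t₁) = ln(109/35.1) / (77.2 − 11.0)
  = 1.133 / 66.20 = 0.01712 hr⁻¹
t½ = ln 2 / k = ln 2 / 0.01712 ≈ 40.5 hours

40.5 hours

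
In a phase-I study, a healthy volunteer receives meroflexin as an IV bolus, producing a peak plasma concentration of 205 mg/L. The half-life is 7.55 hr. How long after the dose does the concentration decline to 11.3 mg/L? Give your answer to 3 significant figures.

31.6 hours

k = ln 2 / 7.55 = 0.09181 hr⁻¹
C(t) = C₀ e^(−kt)  ⇒  t = ln(C₀/C) / k
t = ln(205/11.3) / 0.09181 = 2.898 / 0.09181 ≈ 31.6 hours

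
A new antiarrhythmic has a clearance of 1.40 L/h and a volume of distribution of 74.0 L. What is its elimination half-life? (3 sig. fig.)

36.6 hours

k = CL / V = 1.40 / 74.0 = 0.01892 h⁻¹
t½ = ln 2 / k = ln 2 / 0.01892 ≈ 36.6 hours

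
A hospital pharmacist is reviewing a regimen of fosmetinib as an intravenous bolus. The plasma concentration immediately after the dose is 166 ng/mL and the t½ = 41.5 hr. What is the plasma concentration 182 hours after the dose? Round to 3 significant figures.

k = ln 2 / 41.5 = 0.01670 hr⁻¹
C(t) = C₀ e^(−kt) = 166 × e^(−0.01670 × 182) = 166 × e^(−3.040) = 166 × 0.04784 ≈ 7.94 ng/mL

7.94 ng/mL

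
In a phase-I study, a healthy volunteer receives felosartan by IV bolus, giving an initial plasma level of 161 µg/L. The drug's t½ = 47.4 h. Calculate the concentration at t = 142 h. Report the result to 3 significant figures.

k = ln 2 / 47.4 = 0.01462 h⁻¹
C(t) = C₀ e^(−kt) = 161 × e^(−0.01462 × 142) = 161 × e^(−2.077) = 161 × 0.1254 ≈ 20.2 µg/L

20.2 µg/L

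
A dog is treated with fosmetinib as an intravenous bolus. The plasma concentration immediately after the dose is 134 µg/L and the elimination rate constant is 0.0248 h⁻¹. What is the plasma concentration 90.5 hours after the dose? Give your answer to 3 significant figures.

C(t) = C₀ e^(−kt) = 134 × e^(−0.02480 × 90.5) = 134 × e^(−2.244) = 134 × 0.1060 ≈ 14.2 µg/L

14.2 µg/L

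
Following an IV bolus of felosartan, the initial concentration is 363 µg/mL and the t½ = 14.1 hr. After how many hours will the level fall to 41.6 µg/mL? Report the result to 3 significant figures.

44.1 hours

k = ln 2 / 14.1 = 0.04916 hr⁻¹
C(t) = C₀ e^(−kt)  ⇒  t = ln(C₀/C) / k
t = ln(363/41.6) / 0.04916 = 2.166 / 0.04916 ≈ 44.1 hours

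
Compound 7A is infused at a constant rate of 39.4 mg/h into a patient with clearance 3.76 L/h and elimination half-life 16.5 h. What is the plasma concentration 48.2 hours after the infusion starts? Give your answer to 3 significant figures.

Css = rate / CL = 39.4 / 3.76 = 10.48 µg/mL
k = ln 2 / 16.5 = 0.04201 h⁻¹
C(t) = Css (1 − e^(−kt)) = 10.48 × (1 − e^(−2.025)) = 10.48 × 0.8680 ≈ 9.10 µg/mL

9.10 µg/mL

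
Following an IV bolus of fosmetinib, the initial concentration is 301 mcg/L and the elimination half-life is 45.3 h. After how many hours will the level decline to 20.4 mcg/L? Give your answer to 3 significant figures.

k = ln 2 / 45.3 = 0.01530 h⁻¹
C(t) = C₀ e^(−kt)  ⇒  t = ln(C₀/C) / k
t = ln(301/20.4) / 0.01530 = 2.692 / 0.01530 ≈ 176 hours

176 hours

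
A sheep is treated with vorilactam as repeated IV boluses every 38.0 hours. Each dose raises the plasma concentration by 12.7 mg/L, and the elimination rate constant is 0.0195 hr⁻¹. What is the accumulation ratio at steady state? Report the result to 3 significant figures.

1.91

Fraction remaining after one interval: e^(−kτ) = e^(−0.01950 × 38.0) = 0.4766
R = 1 / (1 − 0.4766) = 1 / 0.5234 ≈ 1.91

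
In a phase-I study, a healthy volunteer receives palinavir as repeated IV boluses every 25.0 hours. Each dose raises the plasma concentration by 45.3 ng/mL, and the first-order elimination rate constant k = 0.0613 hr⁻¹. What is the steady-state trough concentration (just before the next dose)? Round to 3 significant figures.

Fraction remaining after one interval: e^(−kτ) = e^(−0.06130 × 25.0) = 0.2160
R = 1 / (1 − 0.2160) = 1.276
Css,max = 45.3 × 1.276 = 57.78 ng/mL
Css,min = Css,max × e^(−kτ) = 57.78 × 0.2160 ≈ 12.5 ng/mL

12.5 ng/mL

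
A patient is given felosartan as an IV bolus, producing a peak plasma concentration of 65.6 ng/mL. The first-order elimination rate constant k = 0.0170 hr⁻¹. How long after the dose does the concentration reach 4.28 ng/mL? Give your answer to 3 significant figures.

C(t) = C₀ e^(−kt)  ⇒  t = ln(C₀/C) / k
t = ln(65.6/4.28) / 0.01700 = 2.730 / 0.01700 ≈ 161 hours

161 hours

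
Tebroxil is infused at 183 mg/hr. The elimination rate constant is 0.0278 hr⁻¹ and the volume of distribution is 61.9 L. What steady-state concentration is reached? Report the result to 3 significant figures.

CL = k · V = 0.0278 × 61.9 = 1.721 L/hr
Css = rate / CL = 183 / 1.721 ≈ 106 mg/L

106 mg/L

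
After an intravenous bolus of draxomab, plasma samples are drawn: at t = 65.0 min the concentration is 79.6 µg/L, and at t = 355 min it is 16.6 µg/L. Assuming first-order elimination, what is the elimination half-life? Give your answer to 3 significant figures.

128 minutes

k = ln(C₁/C₂) / (t₂ − t₁) = ln(79.6/16.6) / (355 − 65.0)
  = 1.568 / 290.0 = 0.005406 min⁻¹
t½ = ln 2 / k = ln 2 / 0.005406 ≈ 128 minutes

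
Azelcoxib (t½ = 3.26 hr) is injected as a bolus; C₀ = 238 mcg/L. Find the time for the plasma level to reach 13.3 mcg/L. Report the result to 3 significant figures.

13.6 hours

k = ln 2 / 3.26 = 0.2126 hr⁻¹
C(t) = C₀ e^(−kt)  ⇒  t = ln(C₀/C) / k
t = ln(238/13.3) / 0.2126 = 2.885 / 0.2126 ≈ 13.6 hours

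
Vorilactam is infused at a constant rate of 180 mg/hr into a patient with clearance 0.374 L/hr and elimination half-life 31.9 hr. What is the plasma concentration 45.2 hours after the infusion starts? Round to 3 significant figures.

301 mg/L

Css = rate / CL = 180 / 0.374 = 481.3 mg/L
k = ln 2 / 31.9 = 0.02173 hr⁻¹
C(t) = Css (1 − e^(−kt)) = 481.3 × (1 − e^(−0.9821)) = 481.3 × 0.6255 ≈ 301 mg/L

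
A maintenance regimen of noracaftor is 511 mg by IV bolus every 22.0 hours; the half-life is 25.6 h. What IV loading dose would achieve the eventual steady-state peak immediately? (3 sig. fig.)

k = ln 2 / 25.6 = 0.02708 h⁻¹
Accumulation ratio R = 1 / (1 − e^(−kτ)) = 1 / (1 − e^(−0.02708×22.0)) = 1 / (1 − 0.5512) = 2.228
Loading dose = maintenance dose × R = 511 × 2.228 ≈ 1140 mg

1140 mg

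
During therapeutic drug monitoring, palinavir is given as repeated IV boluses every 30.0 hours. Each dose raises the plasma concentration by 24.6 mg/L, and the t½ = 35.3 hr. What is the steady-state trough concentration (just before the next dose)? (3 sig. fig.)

30.7 mg/L

k = ln 2 / 35.3 = 0.01964 hr⁻¹
Fraction remaining after one interval: e^(−kτ) = e^(−0.01964 × 30.0) = 0.5548
R = 1 / (1 − 0.5548) = 2.246
Css,max = 24.6 × 2.246 = 55.26 mg/L
Css,min = Css,max × e^(−kτ) = 55.26 × 0.5548 ≈ 30.7 mg/L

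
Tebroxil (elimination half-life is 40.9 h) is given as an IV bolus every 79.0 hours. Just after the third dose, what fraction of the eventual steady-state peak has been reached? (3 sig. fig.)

k = ln 2 / 40.9 = 0.01695 h⁻¹
f_n = 1 − e^(−nkτ) = 1 − e^(−3 × 0.01695 × 79.0) = 1 − e^(−4.017) = 1 − 0.01802 ≈ 0.982

0.982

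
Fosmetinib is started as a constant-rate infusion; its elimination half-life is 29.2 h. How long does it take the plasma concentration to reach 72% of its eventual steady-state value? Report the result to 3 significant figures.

k = ln 2 / 29.2 = 0.02374 h⁻¹
f = 1 − e^(−kt)  ⇒  t = −ln(1 − f) / k
t = −ln(1 − 0.72) / 0.02374 = 1.273 / 0.02374 ≈ 53.6 hours

53.6 hours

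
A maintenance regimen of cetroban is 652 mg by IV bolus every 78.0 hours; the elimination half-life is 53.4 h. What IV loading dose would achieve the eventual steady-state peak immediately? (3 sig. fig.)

1020 mg

k = ln 2 / 53.4 = 0.01298 h⁻¹
Accumulation ratio R = 1 / (1 − e^(−kτ)) = 1 / (1 − e^(−0.01298×78.0)) = 1 / (1 − 0.3633) = 1.571
Loading dose = maintenance dose × R = 652 × 1.571 ≈ 1020 mg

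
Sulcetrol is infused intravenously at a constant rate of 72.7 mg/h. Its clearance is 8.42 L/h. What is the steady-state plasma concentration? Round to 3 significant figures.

8.63 µg/mL

Css = infusion rate / CL = 72.7 / 8.42 ≈ 8.63 µg/mL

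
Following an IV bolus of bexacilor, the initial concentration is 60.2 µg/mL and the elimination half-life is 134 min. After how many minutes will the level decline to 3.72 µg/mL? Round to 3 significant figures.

k = ln 2 / 134 = 0.005173 min⁻¹
C(t) = C₀ e^(−kt)  ⇒  t = ln(C₀/C) / k
t = ln(60.2/3.72) / 0.005173 = 2.784 / 0.005173 ≈ 538 minutes

538 minutes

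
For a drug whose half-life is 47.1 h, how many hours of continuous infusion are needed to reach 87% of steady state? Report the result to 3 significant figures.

k = ln 2 / 47.1 = 0.01472 h⁻¹
f = 1 − e^(−kt)  ⇒  t = −ln(1 − f) / k
t = −ln(1 − 0.87) / 0.01472 = 2.040 / 0.01472 ≈ 139 hours

139 hours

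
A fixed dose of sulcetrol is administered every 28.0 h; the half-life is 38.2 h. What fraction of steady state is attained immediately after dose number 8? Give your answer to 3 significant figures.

0.983

k = ln 2 / 38.2 = 0.01815 h⁻¹
f_n = 1 − e^(−nkτ) = 1 − e^(−8 × 0.01815 × 28.0) = 1 − e^(−4.065) = 1 − 0.01717 ≈ 0.983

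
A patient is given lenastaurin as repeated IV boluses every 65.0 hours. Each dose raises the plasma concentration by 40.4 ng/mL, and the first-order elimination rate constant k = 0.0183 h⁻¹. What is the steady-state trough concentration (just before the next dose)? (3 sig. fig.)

17.7 ng/mL

Fraction remaining after one interval: e^(−kτ) = e^(−0.01830 × 65.0) = 0.3044
R = 1 / (1 − 0.3044) = 1.438
Css,max = 40.4 × 1.438 = 58.08 ng/mL
Css,min = Css,max × e^(−kτ) = 58.08 × 0.3044 ≈ 17.7 ng/mL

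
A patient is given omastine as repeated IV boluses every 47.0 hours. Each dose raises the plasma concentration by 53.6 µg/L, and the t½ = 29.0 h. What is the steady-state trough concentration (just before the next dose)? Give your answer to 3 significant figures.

25.8 µg/L

k = ln 2 / 29.0 = 0.02390 h⁻¹
Fraction remaining after one interval: e^(−kτ) = e^(−0.02390 × 47.0) = 0.3252
R = 1 / (1 − 0.3252) = 1.482
Css,max = 53.6 × 1.482 = 79.43 µg/L
Css,min = Css,max × e^(−kτ) = 79.43 × 0.3252 ≈ 25.8 µg/L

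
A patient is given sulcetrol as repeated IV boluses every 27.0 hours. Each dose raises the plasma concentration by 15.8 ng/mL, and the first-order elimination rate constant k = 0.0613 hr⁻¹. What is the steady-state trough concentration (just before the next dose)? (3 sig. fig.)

Fraction remaining after one interval: e^(−kτ) = e^(−0.06130 × 27.0) = 0.1911
R = 1 / (1 − 0.1911) = 1.236
Css,max = 15.8 × 1.236 = 19.53 ng/mL
Css,min = Css,max × e^(−kτ) = 19.53 × 0.1911 ≈ 3.73 ng/mL

3.73 ng/mL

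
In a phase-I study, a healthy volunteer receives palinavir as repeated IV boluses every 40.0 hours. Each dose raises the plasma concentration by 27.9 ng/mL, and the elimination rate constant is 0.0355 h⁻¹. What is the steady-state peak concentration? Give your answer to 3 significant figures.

36.8 ng/mL

Fraction remaining after one interval: e^(−kτ) = e^(−0.03550 × 40.0) = 0.2417
R = 1 / (1 − 0.2417) = 1.319
Css,max = 27.9 × 1.319 ≈ 36.8 ng/mL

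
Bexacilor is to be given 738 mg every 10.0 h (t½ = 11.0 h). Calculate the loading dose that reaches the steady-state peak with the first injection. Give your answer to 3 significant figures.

k = ln 2 / 11.0 = 0.06301 h⁻¹
Accumulation ratio R = 1 / (1 − e^(−kτ)) = 1 / (1 − e^(−0.06301×10.0)) = 1 / (1 − 0.5325) = 2.139
Loading dose = maintenance dose × R = 738 × 2.139 ≈ 1580 mg

1580 mg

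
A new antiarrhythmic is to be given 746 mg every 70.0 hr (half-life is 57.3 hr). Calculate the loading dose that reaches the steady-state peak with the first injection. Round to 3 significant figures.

k = ln 2 / 57.3 = 0.01210 hr⁻¹
Accumulation ratio R = 1 / (1 − e^(−kτ)) = 1 / (1 − e^(−0.01210×70.0)) = 1 / (1 − 0.4288) = 1.751
Loading dose = maintenance dose × R = 746 × 1.751 ≈ 1310 mg

1310 mg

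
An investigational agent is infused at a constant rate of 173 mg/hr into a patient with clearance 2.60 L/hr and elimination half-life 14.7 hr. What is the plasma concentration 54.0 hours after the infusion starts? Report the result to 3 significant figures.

61.3 mg/L

Css = rate / CL = 173 / 2.60 = 66.54 mg/L
k = ln 2 / 14.7 = 0.04715 hr⁻¹
C(t) = Css (1 − e^(−kt)) = 66.54 × (1 − e^(−2.546)) = 66.54 × 0.9216 ≈ 61.3 mg/L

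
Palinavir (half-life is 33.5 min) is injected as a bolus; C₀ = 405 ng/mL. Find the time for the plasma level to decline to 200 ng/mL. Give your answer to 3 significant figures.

34.1 minutes

k = ln 2 / 33.5 = 0.02069 min⁻¹
C(t) = C₀ e^(−kt)  ⇒  t = ln(C₀/C) / k
t = ln(405/200) / 0.02069 = 0.7056 / 0.02069 ≈ 34.1 minutes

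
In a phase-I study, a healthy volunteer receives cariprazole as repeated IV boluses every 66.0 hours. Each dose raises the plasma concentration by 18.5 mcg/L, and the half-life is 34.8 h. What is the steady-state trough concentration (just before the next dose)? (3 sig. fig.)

6.79 mcg/L

k = ln 2 / 34.8 = 0.01992 h⁻¹
Fraction remaining after one interval: e^(−kτ) = e^(−0.01992 × 66.0) = 0.2686
R = 1 / (1 − 0.2686) = 1.367
Css,max = 18.5 × 1.367 = 25.29 mcg/L
Css,min = Css,max × e^(−kτ) = 25.29 × 0.2686 ≈ 6.79 mcg/L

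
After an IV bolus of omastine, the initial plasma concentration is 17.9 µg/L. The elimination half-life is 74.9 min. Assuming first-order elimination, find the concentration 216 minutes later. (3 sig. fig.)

k = ln 2 / 74.9 = 0.009254 min⁻¹
C(t) = C₀ e^(−kt) = 17.9 × e^(−0.009254 × 216) = 17.9 × e^(−1.999) = 17.9 × 0.1355 ≈ 2.43 µg/L

2.43 µg/L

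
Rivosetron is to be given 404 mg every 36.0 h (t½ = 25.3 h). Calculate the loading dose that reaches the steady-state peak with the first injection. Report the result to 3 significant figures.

644 mg

k = ln 2 / 25.3 = 0.02740 h⁻¹
Accumulation ratio R = 1 / (1 − e^(−kτ)) = 1 / (1 − e^(−0.02740×36.0)) = 1 / (1 − 0.3730) = 1.595
Loading dose = maintenance dose × R = 404 × 1.595 ≈ 644 mg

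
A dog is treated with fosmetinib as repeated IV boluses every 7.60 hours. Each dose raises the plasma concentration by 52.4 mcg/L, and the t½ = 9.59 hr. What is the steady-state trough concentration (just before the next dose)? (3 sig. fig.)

71.6 mcg/L

k = ln 2 / 9.59 = 0.07228 hr⁻¹
Fraction remaining after one interval: e^(−kτ) = e^(−0.07228 × 7.60) = 0.5773
R = 1 / (1 − 0.5773) = 2.366
Css,max = 52.4 × 2.366 = 124.0 mcg/L
Css,min = Css,max × e^(−kτ) = 124.0 × 0.5773 ≈ 71.6 mcg/L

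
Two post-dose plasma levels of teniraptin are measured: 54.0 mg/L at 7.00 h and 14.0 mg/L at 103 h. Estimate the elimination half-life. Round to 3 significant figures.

k = ln(C₁/C₂) / (t₂ − t₁) = ln(54.0/14.0) / (103 − 7.00)
  = 1.350 / 96.00 = 0.01406 h⁻¹
t½ = ln 2 / k = ln 2 / 0.01406 ≈ 49.3 hours

49.3 hours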